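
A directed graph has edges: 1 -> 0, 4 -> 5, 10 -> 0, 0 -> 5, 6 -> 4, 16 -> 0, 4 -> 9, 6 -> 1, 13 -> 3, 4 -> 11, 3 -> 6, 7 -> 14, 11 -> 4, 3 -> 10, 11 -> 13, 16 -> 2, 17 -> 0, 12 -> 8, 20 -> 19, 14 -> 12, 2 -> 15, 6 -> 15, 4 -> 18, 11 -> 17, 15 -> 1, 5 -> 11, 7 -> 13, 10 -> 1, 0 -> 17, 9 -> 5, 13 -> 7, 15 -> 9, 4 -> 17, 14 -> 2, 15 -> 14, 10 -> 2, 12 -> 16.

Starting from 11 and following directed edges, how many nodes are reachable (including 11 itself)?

BFS from 11 visits: 11, 17, 13, 4, 0, 7, 3, 18, 9, 5, 14, 10, 6, 12, 2, 1, 15, 16, 8
Reachable nodes: 19 of 21 total.

19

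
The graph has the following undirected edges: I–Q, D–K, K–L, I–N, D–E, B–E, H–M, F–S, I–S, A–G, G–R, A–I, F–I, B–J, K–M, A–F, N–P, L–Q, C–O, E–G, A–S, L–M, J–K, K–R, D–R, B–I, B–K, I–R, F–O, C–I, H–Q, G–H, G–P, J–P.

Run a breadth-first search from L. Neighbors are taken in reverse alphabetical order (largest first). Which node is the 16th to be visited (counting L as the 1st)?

Visit L; enqueue Q, M, K → queue [Q, M, K]
Visit Q; enqueue I, H → queue [M, K, I, H]
Visit M → queue [K, I, H]
Visit K; enqueue R, J, D, B → queue [I, H, R, J, D, B]
Visit I; enqueue S, N, F, C, A → queue [H, R, J, D, B, S, N, F, C, A]
Visit H; enqueue G → queue [R, J, D, B, S, N, F, C, A, G]
Visit R → queue [J, D, B, S, N, F, C, A, G]
Visit J; enqueue P → queue [D, B, S, N, F, C, A, G, P]
Visit D; enqueue E → queue [B, S, N, F, C, A, G, P, E]
Visit B → queue [S, N, F, C, A, G, P, E]
Visit S → queue [N, F, C, A, G, P, E]
Visit N → queue [F, C, A, G, P, E]
Visit F; enqueue O → queue [C, A, G, P, E, O]
Visit C → queue [A, G, P, E, O]
Visit A → queue [G, P, E, O]
Visit G → queue [P, E, O]
Visit P → queue [E, O]
Visit E → queue [O]
Visit O → queue []

Visit order: L, Q, M, K, I, H, R, J, D, B, S, N, F, C, A, G, P, E, O

G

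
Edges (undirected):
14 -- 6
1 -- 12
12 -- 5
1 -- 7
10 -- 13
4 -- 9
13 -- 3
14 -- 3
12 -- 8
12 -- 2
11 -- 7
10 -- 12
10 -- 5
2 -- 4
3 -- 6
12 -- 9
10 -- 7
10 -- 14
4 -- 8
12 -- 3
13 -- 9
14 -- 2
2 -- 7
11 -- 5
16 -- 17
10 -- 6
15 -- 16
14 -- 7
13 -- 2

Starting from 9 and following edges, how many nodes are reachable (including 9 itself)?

BFS from 9 visits: 9, 4, 12, 13, 2, 8, 1, 3, 5, 10, 7, 14, 6, 11
Reachable nodes: 14 of 17 total.

14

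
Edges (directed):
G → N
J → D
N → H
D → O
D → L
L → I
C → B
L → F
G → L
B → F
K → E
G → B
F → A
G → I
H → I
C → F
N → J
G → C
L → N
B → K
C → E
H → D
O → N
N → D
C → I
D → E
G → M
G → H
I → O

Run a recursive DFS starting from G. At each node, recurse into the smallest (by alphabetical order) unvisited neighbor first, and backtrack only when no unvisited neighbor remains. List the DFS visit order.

Visit G
G → B
B → F
F → A
B → K
K → E
G → C
C → I
I → O
O → N
N → D
D → L
N → H
N → J
G → M

G -> B -> F -> A -> K -> E -> C -> I -> O -> N -> D -> L -> H -> J -> M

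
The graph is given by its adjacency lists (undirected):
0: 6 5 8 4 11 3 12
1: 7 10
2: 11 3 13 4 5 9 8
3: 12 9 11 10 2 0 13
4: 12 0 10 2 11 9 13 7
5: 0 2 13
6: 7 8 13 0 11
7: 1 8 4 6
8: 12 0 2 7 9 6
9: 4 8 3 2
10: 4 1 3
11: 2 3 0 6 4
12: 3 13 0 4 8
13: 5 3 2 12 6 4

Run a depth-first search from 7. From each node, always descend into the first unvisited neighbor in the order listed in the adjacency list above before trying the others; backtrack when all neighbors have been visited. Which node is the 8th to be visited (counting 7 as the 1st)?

8

Visit 7
7 → 1
1 → 10
10 → 4
4 → 12
12 → 3
3 → 9
9 → 8
8 → 0
0 → 6
6 → 13
13 → 5
5 → 2
2 → 11

Visit order: 7, 1, 10, 4, 12, 3, 9, 8, 0, 6, 13, 5, 2, 11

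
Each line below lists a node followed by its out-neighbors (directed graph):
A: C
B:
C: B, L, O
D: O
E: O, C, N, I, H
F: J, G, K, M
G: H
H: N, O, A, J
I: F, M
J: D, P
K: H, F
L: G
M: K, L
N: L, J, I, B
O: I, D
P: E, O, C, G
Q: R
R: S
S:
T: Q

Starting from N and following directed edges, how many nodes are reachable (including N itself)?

BFS from N visits: N, L, J, I, B, G, D, P, F, M, H, O, E, C, K, A
Reachable nodes: 16 of 20 total.

16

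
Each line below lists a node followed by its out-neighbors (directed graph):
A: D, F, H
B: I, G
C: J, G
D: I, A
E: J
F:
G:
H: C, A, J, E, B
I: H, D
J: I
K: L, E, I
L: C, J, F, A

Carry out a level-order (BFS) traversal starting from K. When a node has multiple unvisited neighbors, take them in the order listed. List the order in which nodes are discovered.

K → L → E → I → C → J → F → A → H → D → G → B

Visit K; enqueue L, E, I → queue [L, E, I]
Visit L; enqueue C, J, F, A → queue [E, I, C, J, F, A]
Visit E → queue [I, C, J, F, A]
Visit I; enqueue H, D → queue [C, J, F, A, H, D]
Visit C; enqueue G → queue [J, F, A, H, D, G]
Visit J → queue [F, A, H, D, G]
Visit F → queue [A, H, D, G]
Visit A → queue [H, D, G]
Visit H; enqueue B → queue [D, G, B]
Visit D → queue [G, B]
Visit G → queue [B]
Visit B → queue []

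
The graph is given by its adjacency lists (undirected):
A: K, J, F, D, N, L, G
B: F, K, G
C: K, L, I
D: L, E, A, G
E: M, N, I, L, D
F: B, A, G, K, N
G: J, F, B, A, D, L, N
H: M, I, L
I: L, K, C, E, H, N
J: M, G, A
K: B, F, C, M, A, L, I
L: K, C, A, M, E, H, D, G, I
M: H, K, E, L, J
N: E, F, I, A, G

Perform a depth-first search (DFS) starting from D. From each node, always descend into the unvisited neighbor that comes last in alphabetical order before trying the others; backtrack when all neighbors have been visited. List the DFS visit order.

D, L, M, K, I, N, G, J, A, F, B, E, H, C

Visit D
D → L
L → M
M → K
K → I
I → N
N → G
G → J
J → A
A → F
F → B
N → E
I → H
I → C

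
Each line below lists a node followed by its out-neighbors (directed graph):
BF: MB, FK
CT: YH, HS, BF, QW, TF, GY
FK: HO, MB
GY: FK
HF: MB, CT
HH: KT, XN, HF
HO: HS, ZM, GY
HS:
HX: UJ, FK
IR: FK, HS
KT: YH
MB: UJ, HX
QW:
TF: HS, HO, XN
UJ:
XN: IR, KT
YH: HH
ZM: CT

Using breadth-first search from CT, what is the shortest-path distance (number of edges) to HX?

Level 0: CT
Level 1: BF, GY, HS, QW, TF, YH
Level 2: FK, HH, HO, MB, XN
Level 3: HF, HX, IR, KT, UJ, ZM
HX first appears at level 3.

3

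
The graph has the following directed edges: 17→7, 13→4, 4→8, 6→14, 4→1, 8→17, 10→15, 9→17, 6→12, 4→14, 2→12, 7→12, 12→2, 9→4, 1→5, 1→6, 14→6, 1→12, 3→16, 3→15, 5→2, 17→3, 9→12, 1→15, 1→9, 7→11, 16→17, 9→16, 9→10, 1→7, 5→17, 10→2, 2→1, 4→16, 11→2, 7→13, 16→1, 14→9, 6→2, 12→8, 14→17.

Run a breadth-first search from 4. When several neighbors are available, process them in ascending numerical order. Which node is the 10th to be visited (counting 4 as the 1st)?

Visit 4; enqueue 1, 8, 14, 16 → queue [1, 8, 14, 16]
Visit 1; enqueue 5, 6, 7, 9, 12, 15 → queue [8, 14, 16, 5, 6, 7, 9, 12, 15]
Visit 8; enqueue 17 → queue [14, 16, 5, 6, 7, 9, 12, 15, 17]
Visit 14 → queue [16, 5, 6, 7, 9, 12, 15, 17]
Visit 16 → queue [5, 6, 7, 9, 12, 15, 17]
Visit 5; enqueue 2 → queue [6, 7, 9, 12, 15, 17, 2]
Visit 6 → queue [7, 9, 12, 15, 17, 2]
Visit 7; enqueue 11, 13 → queue [9, 12, 15, 17, 2, 11, 13]
Visit 9; enqueue 10 → queue [12, 15, 17, 2, 11, 13, 10]
Visit 12 → queue [15, 17, 2, 11, 13, 10]
Visit 15 → queue [17, 2, 11, 13, 10]
Visit 17; enqueue 3 → queue [2, 11, 13, 10, 3]
Visit 2 → queue [11, 13, 10, 3]
Visit 11 → queue [13, 10, 3]
Visit 13 → queue [10, 3]
Visit 10 → queue [3]
Visit 3 → queue []

Visit order: 4, 1, 8, 14, 16, 5, 6, 7, 9, 12, 15, 17, 2, 11, 13, 10, 3

12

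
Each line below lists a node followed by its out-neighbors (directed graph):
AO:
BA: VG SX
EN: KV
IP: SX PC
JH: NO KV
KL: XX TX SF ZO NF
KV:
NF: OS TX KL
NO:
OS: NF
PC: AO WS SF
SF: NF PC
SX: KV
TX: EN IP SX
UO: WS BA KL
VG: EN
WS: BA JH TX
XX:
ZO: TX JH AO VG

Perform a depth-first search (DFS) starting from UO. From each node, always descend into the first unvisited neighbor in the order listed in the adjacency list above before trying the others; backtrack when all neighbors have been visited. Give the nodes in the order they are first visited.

UO → WS → BA → VG → EN → KV → SX → JH → NO → TX → IP → PC → AO → SF → NF → OS → KL → XX → ZO

Visit UO
UO → WS
WS → BA
BA → VG
VG → EN
EN → KV
BA → SX
WS → JH
JH → NO
WS → TX
TX → IP
IP → PC
PC → AO
PC → SF
SF → NF
NF → OS
NF → KL
KL → XX
KL → ZO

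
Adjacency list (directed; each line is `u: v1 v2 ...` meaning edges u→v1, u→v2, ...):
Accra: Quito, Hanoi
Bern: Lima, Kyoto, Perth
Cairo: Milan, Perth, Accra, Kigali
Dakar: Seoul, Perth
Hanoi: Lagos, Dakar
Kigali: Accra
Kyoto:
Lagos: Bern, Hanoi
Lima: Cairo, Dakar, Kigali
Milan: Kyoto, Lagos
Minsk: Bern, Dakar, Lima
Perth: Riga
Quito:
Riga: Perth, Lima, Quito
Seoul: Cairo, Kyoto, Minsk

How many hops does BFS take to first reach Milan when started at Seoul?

2

Level 0: Seoul
Level 1: Cairo, Kyoto, Minsk
Level 2: Accra, Bern, Dakar, Kigali, Lima, Milan, Perth
Level 3: Hanoi, Lagos, Quito, Riga
Milan first appears at level 2.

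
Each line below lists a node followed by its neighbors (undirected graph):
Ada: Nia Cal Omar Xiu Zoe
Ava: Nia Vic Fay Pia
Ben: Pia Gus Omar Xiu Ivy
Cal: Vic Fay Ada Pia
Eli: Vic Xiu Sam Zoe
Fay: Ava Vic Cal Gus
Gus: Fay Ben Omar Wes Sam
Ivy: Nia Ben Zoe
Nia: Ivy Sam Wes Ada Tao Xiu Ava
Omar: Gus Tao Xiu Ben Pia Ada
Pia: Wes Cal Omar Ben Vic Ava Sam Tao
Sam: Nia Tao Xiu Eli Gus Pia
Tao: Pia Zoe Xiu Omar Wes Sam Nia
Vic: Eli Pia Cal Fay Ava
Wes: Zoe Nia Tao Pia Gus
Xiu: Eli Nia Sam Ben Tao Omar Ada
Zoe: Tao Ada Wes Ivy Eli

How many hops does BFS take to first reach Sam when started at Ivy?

2

Level 0: Ivy
Level 1: Ben, Nia, Zoe
Level 2: Ada, Ava, Eli, Gus, Omar, Pia, Sam, Tao, Wes, Xiu
Level 3: Cal, Fay, Vic
Sam first appears at level 2.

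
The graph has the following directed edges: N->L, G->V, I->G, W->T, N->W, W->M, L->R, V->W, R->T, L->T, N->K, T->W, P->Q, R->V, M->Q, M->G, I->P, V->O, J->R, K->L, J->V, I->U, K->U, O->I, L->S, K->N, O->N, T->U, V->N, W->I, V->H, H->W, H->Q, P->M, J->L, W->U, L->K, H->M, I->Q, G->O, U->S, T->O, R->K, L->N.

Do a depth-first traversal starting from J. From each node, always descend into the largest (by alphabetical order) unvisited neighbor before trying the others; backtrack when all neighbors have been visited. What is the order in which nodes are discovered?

Visit J
J → V
V → W
W → U
U → S
W → T
T → O
O → N
N → L
L → R
R → K
O → I
I → Q
I → P
P → M
M → G
V → H

J -> V -> W -> U -> S -> T -> O -> N -> L -> R -> K -> I -> Q -> P -> M -> G -> H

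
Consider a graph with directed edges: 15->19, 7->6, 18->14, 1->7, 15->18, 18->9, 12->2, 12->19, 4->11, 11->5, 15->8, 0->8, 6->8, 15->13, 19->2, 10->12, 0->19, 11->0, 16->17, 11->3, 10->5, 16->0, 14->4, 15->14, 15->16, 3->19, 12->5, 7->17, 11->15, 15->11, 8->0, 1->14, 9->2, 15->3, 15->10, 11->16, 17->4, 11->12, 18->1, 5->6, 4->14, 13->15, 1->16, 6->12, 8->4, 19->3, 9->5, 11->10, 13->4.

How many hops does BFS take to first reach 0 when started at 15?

2

Level 0: 15
Level 1: 3, 8, 10, 11, 13, 14, 16, 18, 19
Level 2: 0, 1, 2, 4, 5, 9, 12, 17
Level 3: 6, 7
0 first appears at level 2.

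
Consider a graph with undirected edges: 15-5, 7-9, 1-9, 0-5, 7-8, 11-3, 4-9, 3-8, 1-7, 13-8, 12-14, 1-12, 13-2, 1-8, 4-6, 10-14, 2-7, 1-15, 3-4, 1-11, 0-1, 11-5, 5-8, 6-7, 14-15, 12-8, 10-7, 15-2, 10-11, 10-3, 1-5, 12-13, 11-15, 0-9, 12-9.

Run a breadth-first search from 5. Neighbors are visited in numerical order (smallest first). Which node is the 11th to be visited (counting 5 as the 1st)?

13

Visit 5; enqueue 0, 1, 8, 11, 15 → queue [0, 1, 8, 11, 15]
Visit 0; enqueue 9 → queue [1, 8, 11, 15, 9]
Visit 1; enqueue 7, 12 → queue [8, 11, 15, 9, 7, 12]
Visit 8; enqueue 3, 13 → queue [11, 15, 9, 7, 12, 3, 13]
Visit 11; enqueue 10 → queue [15, 9, 7, 12, 3, 13, 10]
Visit 15; enqueue 2, 14 → queue [9, 7, 12, 3, 13, 10, 2, 14]
Visit 9; enqueue 4 → queue [7, 12, 3, 13, 10, 2, 14, 4]
Visit 7; enqueue 6 → queue [12, 3, 13, 10, 2, 14, 4, 6]
Visit 12 → queue [3, 13, 10, 2, 14, 4, 6]
Visit 3 → queue [13, 10, 2, 14, 4, 6]
Visit 13 → queue [10, 2, 14, 4, 6]
Visit 10 → queue [2, 14, 4, 6]
Visit 2 → queue [14, 4, 6]
Visit 14 → queue [4, 6]
Visit 4 → queue [6]
Visit 6 → queue []

Visit order: 5, 0, 1, 8, 11, 15, 9, 7, 12, 3, 13, 10, 2, 14, 4, 6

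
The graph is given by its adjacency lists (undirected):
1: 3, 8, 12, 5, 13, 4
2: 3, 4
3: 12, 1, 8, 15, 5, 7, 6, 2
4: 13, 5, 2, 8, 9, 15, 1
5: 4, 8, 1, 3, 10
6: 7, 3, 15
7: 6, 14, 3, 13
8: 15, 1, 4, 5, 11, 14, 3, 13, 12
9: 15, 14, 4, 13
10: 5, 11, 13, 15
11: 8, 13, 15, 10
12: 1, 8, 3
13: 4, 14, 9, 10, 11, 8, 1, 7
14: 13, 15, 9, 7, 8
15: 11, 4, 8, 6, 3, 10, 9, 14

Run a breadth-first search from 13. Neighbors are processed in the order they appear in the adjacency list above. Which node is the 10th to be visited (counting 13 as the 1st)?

Visit 13; enqueue 4, 14, 9, 10, 11, 8, 1, 7 → queue [4, 14, 9, 10, 11, 8, 1, 7]
Visit 4; enqueue 5, 2, 15 → queue [14, 9, 10, 11, 8, 1, 7, 5, 2, 15]
Visit 14 → queue [9, 10, 11, 8, 1, 7, 5, 2, 15]
Visit 9 → queue [10, 11, 8, 1, 7, 5, 2, 15]
Visit 10 → queue [11, 8, 1, 7, 5, 2, 15]
Visit 11 → queue [8, 1, 7, 5, 2, 15]
Visit 8; enqueue 3, 12 → queue [1, 7, 5, 2, 15, 3, 12]
Visit 1 → queue [7, 5, 2, 15, 3, 12]
Visit 7; enqueue 6 → queue [5, 2, 15, 3, 12, 6]
Visit 5 → queue [2, 15, 3, 12, 6]
Visit 2 → queue [15, 3, 12, 6]
Visit 15 → queue [3, 12, 6]
Visit 3 → queue [12, 6]
Visit 12 → queue [6]
Visit 6 → queue []

Visit order: 13, 4, 14, 9, 10, 11, 8, 1, 7, 5, 2, 15, 3, 12, 6

5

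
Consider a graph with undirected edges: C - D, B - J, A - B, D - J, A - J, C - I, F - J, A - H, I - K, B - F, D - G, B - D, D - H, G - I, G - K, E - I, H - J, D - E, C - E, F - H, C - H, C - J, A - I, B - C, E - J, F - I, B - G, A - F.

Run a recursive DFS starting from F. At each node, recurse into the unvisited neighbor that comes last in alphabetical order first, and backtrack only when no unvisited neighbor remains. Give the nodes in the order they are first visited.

F J H D G K I E C B A

Visit F
F → J
J → H
H → D
D → G
G → K
K → I
I → E
E → C
C → B
B → A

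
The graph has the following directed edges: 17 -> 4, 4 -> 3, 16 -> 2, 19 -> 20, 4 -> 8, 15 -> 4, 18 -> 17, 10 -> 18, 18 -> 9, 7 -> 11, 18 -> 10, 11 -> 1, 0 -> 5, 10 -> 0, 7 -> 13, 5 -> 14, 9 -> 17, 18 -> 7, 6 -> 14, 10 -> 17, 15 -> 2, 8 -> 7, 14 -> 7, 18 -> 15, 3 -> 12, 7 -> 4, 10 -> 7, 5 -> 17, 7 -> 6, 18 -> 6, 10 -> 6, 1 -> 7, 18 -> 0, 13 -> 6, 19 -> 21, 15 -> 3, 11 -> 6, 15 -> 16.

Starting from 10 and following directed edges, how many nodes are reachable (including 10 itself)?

BFS from 10 visits: 10, 18, 17, 7, 6, 0, 15, 9, 4, 13, 11, 14, 5, 16, 3, 2, 8, 1, 12
Reachable nodes: 19 of 22 total.

19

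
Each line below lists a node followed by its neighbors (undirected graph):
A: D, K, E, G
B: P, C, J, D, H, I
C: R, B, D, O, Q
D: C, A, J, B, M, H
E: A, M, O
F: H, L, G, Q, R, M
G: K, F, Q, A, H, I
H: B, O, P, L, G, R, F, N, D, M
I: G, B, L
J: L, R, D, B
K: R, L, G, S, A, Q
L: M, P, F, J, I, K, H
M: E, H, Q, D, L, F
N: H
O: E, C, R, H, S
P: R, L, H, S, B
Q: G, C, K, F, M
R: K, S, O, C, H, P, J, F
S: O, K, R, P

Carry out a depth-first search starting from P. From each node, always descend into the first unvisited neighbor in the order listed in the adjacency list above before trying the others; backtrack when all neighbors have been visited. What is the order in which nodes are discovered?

Visit P
P → R
R → K
K → L
L → M
M → E
E → A
A → D
D → C
C → B
B → J
B → H
H → O
O → S
H → G
G → F
F → Q
G → I
H → N

P, R, K, L, M, E, A, D, C, B, J, H, O, S, G, F, Q, I, N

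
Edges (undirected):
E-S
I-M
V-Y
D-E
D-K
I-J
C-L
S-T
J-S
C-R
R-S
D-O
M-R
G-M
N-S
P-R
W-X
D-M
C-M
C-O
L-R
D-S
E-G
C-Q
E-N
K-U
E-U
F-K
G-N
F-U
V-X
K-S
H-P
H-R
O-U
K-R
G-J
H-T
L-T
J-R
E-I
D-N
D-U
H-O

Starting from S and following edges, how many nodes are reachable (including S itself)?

19

BFS from S visits: S, T, R, N, K, J, E, D, L, H, P, M, C, G, U, F, I, O, Q
Reachable nodes: 19 of 23 total.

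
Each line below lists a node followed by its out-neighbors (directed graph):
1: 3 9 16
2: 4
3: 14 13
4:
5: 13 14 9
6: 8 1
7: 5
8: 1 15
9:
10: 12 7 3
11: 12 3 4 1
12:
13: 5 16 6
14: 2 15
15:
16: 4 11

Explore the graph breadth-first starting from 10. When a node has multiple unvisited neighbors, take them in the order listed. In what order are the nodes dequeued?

Visit 10; enqueue 12, 7, 3 → queue [12, 7, 3]
Visit 12 → queue [7, 3]
Visit 7; enqueue 5 → queue [3, 5]
Visit 3; enqueue 14, 13 → queue [5, 14, 13]
Visit 5; enqueue 9 → queue [14, 13, 9]
Visit 14; enqueue 2, 15 → queue [13, 9, 2, 15]
Visit 13; enqueue 16, 6 → queue [9, 2, 15, 16, 6]
Visit 9 → queue [2, 15, 16, 6]
Visit 2; enqueue 4 → queue [15, 16, 6, 4]
Visit 15 → queue [16, 6, 4]
Visit 16; enqueue 11 → queue [6, 4, 11]
Visit 6; enqueue 8, 1 → queue [4, 11, 8, 1]
Visit 4 → queue [11, 8, 1]
Visit 11 → queue [8, 1]
Visit 8 → queue [1]
Visit 1 → queue []

10, 12, 7, 3, 5, 14, 13, 9, 2, 15, 16, 6, 4, 11, 8, 1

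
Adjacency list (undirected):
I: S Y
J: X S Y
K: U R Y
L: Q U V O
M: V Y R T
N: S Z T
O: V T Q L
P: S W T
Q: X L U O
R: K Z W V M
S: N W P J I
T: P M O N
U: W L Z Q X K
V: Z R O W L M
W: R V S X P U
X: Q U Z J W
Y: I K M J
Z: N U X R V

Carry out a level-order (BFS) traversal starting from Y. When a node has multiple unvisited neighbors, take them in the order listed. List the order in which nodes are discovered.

Y I K M J S U R V T X N W P L Z Q O

Visit Y; enqueue I, K, M, J → queue [I, K, M, J]
Visit I; enqueue S → queue [K, M, J, S]
Visit K; enqueue U, R → queue [M, J, S, U, R]
Visit M; enqueue V, T → queue [J, S, U, R, V, T]
Visit J; enqueue X → queue [S, U, R, V, T, X]
Visit S; enqueue N, W, P → queue [U, R, V, T, X, N, W, P]
Visit U; enqueue L, Z, Q → queue [R, V, T, X, N, W, P, L, Z, Q]
Visit R → queue [V, T, X, N, W, P, L, Z, Q]
Visit V; enqueue O → queue [T, X, N, W, P, L, Z, Q, O]
Visit T → queue [X, N, W, P, L, Z, Q, O]
Visit X → queue [N, W, P, L, Z, Q, O]
Visit N → queue [W, P, L, Z, Q, O]
Visit W → queue [P, L, Z, Q, O]
Visit P → queue [L, Z, Q, O]
Visit L → queue [Z, Q, O]
Visit Z → queue [Q, O]
Visit Q → queue [O]
Visit O → queue []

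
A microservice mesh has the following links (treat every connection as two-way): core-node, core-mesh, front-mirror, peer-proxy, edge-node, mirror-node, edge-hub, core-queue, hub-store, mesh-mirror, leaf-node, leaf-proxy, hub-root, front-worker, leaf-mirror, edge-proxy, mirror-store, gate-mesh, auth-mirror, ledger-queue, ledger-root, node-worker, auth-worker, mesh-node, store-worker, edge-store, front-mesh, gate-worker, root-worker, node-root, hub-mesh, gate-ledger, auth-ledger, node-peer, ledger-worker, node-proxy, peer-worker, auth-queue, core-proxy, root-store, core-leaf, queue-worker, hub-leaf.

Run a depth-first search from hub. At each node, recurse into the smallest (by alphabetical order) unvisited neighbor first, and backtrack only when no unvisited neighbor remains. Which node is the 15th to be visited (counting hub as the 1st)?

queue

Visit hub
hub → edge
edge → node
node → core
core → leaf
leaf → mirror
mirror → auth
auth → ledger
ledger → gate
gate → mesh
mesh → front
front → worker
worker → peer
peer → proxy
worker → queue
worker → root
root → store

Visit order: hub, edge, node, core, leaf, mirror, auth, ledger, gate, mesh, front, worker, peer, proxy, queue, root, store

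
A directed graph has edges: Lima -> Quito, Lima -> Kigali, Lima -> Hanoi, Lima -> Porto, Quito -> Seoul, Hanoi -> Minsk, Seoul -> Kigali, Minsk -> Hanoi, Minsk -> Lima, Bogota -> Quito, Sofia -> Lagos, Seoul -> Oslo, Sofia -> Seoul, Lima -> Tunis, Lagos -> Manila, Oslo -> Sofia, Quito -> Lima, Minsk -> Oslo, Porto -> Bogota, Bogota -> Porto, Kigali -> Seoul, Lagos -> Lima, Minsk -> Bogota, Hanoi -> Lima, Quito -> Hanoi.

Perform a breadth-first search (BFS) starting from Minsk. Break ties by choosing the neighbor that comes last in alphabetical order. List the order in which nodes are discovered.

Visit Minsk; enqueue Oslo, Lima, Hanoi, Bogota → queue [Oslo, Lima, Hanoi, Bogota]
Visit Oslo; enqueue Sofia → queue [Lima, Hanoi, Bogota, Sofia]
Visit Lima; enqueue Tunis, Quito, Porto, Kigali → queue [Hanoi, Bogota, Sofia, Tunis, Quito, Porto, Kigali]
Visit Hanoi → queue [Bogota, Sofia, Tunis, Quito, Porto, Kigali]
Visit Bogota → queue [Sofia, Tunis, Quito, Porto, Kigali]
Visit Sofia; enqueue Seoul, Lagos → queue [Tunis, Quito, Porto, Kigali, Seoul, Lagos]
Visit Tunis → queue [Quito, Porto, Kigali, Seoul, Lagos]
Visit Quito → queue [Porto, Kigali, Seoul, Lagos]
Visit Porto → queue [Kigali, Seoul, Lagos]
Visit Kigali → queue [Seoul, Lagos]
Visit Seoul → queue [Lagos]
Visit Lagos; enqueue Manila → queue [Manila]
Visit Manila → queue []

Minsk -> Oslo -> Lima -> Hanoi -> Bogota -> Sofia -> Tunis -> Quito -> Porto -> Kigali -> Seoul -> Lagos -> Manila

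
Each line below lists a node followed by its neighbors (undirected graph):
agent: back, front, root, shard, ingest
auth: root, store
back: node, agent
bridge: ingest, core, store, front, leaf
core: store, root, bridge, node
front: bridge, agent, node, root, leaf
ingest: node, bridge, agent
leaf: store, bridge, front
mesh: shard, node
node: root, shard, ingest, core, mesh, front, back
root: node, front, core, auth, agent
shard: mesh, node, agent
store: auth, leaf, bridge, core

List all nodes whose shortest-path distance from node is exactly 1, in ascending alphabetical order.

back, core, front, ingest, mesh, root, shard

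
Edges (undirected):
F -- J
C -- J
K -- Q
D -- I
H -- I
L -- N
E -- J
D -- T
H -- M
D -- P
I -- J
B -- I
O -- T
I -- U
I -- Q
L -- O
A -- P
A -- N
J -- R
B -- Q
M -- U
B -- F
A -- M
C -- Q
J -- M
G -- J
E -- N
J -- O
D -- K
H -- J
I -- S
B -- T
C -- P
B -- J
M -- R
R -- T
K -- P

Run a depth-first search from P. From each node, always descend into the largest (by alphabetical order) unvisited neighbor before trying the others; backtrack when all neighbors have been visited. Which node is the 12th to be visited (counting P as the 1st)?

E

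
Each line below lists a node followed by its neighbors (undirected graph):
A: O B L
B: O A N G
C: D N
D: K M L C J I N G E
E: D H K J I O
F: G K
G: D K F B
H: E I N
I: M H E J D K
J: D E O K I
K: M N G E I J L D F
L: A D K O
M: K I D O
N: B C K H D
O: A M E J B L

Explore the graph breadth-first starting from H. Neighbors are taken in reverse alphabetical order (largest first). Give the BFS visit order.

Visit H; enqueue N, I, E → queue [N, I, E]
Visit N; enqueue K, D, C, B → queue [I, E, K, D, C, B]
Visit I; enqueue M, J → queue [E, K, D, C, B, M, J]
Visit E; enqueue O → queue [K, D, C, B, M, J, O]
Visit K; enqueue L, G, F → queue [D, C, B, M, J, O, L, G, F]
Visit D → queue [C, B, M, J, O, L, G, F]
Visit C → queue [B, M, J, O, L, G, F]
Visit B; enqueue A → queue [M, J, O, L, G, F, A]
Visit M → queue [J, O, L, G, F, A]
Visit J → queue [O, L, G, F, A]
Visit O → queue [L, G, F, A]
Visit L → queue [G, F, A]
Visit G → queue [F, A]
Visit F → queue [A]
Visit A → queue []

H -> N -> I -> E -> K -> D -> C -> B -> M -> J -> O -> L -> G -> F -> A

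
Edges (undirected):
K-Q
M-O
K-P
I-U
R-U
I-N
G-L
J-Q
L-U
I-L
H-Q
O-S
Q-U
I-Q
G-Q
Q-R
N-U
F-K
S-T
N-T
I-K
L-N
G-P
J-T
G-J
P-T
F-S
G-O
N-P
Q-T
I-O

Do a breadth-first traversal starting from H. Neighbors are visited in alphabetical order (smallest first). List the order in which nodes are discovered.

H, Q, G, I, J, K, R, T, U, L, O, P, N, F, S, M

Visit H; enqueue Q → queue [Q]
Visit Q; enqueue G, I, J, K, R, T, U → queue [G, I, J, K, R, T, U]
Visit G; enqueue L, O, P → queue [I, J, K, R, T, U, L, O, P]
Visit I; enqueue N → queue [J, K, R, T, U, L, O, P, N]
Visit J → queue [K, R, T, U, L, O, P, N]
Visit K; enqueue F → queue [R, T, U, L, O, P, N, F]
Visit R → queue [T, U, L, O, P, N, F]
Visit T; enqueue S → queue [U, L, O, P, N, F, S]
Visit U → queue [L, O, P, N, F, S]
Visit L → queue [O, P, N, F, S]
Visit O; enqueue M → queue [P, N, F, S, M]
Visit P → queue [N, F, S, M]
Visit N → queue [F, S, M]
Visit F → queue [S, M]
Visit S → queue [M]
Visit M → queue []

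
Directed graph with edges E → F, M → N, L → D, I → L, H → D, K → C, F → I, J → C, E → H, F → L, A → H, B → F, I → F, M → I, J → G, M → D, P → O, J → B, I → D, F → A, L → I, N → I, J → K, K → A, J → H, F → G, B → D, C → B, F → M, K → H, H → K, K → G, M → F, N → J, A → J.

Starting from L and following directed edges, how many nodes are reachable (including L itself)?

BFS from L visits: L, I, D, F, M, G, A, N, J, H, K, C, B
Reachable nodes: 13 of 16 total.

13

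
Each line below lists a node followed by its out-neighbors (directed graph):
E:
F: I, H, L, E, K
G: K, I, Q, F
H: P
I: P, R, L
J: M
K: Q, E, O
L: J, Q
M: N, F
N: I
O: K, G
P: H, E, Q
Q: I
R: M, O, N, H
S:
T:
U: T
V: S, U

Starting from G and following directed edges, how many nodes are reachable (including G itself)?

BFS from G visits: G, Q, K, I, F, O, E, R, P, L, H, N, M, J
Reachable nodes: 14 of 18 total.

14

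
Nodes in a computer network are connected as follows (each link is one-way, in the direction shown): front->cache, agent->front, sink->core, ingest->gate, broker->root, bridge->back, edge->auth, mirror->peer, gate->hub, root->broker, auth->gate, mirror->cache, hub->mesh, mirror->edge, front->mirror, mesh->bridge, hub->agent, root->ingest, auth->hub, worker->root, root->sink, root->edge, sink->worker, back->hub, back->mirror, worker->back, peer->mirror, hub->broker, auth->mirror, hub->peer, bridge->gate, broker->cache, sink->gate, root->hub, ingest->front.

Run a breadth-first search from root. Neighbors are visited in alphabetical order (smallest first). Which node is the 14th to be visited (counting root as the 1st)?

core

Visit root; enqueue broker, edge, hub, ingest, sink → queue [broker, edge, hub, ingest, sink]
Visit broker; enqueue cache → queue [edge, hub, ingest, sink, cache]
Visit edge; enqueue auth → queue [hub, ingest, sink, cache, auth]
Visit hub; enqueue agent, mesh, peer → queue [ingest, sink, cache, auth, agent, mesh, peer]
Visit ingest; enqueue front, gate → queue [sink, cache, auth, agent, mesh, peer, front, gate]
Visit sink; enqueue core, worker → queue [cache, auth, agent, mesh, peer, front, gate, core, worker]
Visit cache → queue [auth, agent, mesh, peer, front, gate, core, worker]
Visit auth; enqueue mirror → queue [agent, mesh, peer, front, gate, core, worker, mirror]
Visit agent → queue [mesh, peer, front, gate, core, worker, mirror]
Visit mesh; enqueue bridge → queue [peer, front, gate, core, worker, mirror, bridge]
Visit peer → queue [front, gate, core, worker, mirror, bridge]
Visit front → queue [gate, core, worker, mirror, bridge]
Visit gate → queue [core, worker, mirror, bridge]
Visit core → queue [worker, mirror, bridge]
Visit worker; enqueue back → queue [mirror, bridge, back]
Visit mirror → queue [bridge, back]
Visit bridge → queue [back]
Visit back → queue []

Visit order: root, broker, edge, hub, ingest, sink, cache, auth, agent, mesh, peer, front, gate, core, worker, mirror, bridge, back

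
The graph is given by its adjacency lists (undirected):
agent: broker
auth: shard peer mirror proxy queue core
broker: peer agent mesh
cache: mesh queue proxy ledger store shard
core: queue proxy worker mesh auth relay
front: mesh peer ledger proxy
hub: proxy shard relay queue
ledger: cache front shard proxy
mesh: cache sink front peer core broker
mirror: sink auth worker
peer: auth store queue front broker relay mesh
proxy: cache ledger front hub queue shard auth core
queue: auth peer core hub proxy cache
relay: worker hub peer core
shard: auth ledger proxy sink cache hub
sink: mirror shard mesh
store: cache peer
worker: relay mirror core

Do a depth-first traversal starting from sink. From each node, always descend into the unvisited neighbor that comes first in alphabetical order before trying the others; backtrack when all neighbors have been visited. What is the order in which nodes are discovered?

sink -> mesh -> broker -> agent -> peer -> auth -> core -> proxy -> cache -> ledger -> front -> shard -> hub -> queue -> relay -> worker -> mirror -> store

Visit sink
sink → mesh
mesh → broker
broker → agent
broker → peer
peer → auth
auth → core
core → proxy
proxy → cache
cache → ledger
ledger → front
ledger → shard
shard → hub
hub → queue
hub → relay
relay → worker
worker → mirror
cache → store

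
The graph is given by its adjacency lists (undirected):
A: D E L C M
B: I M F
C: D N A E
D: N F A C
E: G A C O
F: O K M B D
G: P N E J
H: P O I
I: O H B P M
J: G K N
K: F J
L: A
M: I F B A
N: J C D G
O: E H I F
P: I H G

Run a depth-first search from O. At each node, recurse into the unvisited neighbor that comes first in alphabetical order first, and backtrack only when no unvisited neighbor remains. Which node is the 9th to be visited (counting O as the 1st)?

H

Visit O
O → E
E → A
A → C
C → D
D → F
F → B
B → I
I → H
H → P
P → G
G → J
J → K
J → N
I → M
A → L

Visit order: O, E, A, C, D, F, B, I, H, P, G, J, K, N, M, L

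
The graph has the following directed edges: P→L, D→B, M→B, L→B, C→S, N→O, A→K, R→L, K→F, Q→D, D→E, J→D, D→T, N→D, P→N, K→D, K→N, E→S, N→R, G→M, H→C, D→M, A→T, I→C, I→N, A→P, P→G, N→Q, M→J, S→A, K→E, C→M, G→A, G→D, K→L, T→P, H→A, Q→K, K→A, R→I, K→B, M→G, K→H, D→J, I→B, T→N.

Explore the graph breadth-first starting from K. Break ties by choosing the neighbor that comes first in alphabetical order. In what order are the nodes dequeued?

Visit K; enqueue A, B, D, E, F, H, L, N → queue [A, B, D, E, F, H, L, N]
Visit A; enqueue P, T → queue [B, D, E, F, H, L, N, P, T]
Visit B → queue [D, E, F, H, L, N, P, T]
Visit D; enqueue J, M → queue [E, F, H, L, N, P, T, J, M]
Visit E; enqueue S → queue [F, H, L, N, P, T, J, M, S]
Visit F → queue [H, L, N, P, T, J, M, S]
Visit H; enqueue C → queue [L, N, P, T, J, M, S, C]
Visit L → queue [N, P, T, J, M, S, C]
Visit N; enqueue O, Q, R → queue [P, T, J, M, S, C, O, Q, R]
Visit P; enqueue G → queue [T, J, M, S, C, O, Q, R, G]
Visit T → queue [J, M, S, C, O, Q, R, G]
Visit J → queue [M, S, C, O, Q, R, G]
Visit M → queue [S, C, O, Q, R, G]
Visit S → queue [C, O, Q, R, G]
Visit C → queue [O, Q, R, G]
Visit O → queue [Q, R, G]
Visit Q → queue [R, G]
Visit R; enqueue I → queue [G, I]
Visit G → queue [I]
Visit I → queue []

K, A, B, D, E, F, H, L, N, P, T, J, M, S, C, O, Q, R, G, I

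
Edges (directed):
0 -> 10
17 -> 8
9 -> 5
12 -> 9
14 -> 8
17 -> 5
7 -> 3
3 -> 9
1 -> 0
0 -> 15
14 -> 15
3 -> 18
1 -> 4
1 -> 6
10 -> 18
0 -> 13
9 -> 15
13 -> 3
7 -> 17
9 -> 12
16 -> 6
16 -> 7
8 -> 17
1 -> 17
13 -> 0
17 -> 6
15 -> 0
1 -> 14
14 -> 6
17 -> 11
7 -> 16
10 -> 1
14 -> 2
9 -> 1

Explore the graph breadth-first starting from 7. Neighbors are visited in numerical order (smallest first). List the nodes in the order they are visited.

7 → 3 → 16 → 17 → 9 → 18 → 6 → 5 → 8 → 11 → 1 → 12 → 15 → 0 → 4 → 14 → 10 → 13 → 2

Visit 7; enqueue 3, 16, 17 → queue [3, 16, 17]
Visit 3; enqueue 9, 18 → queue [16, 17, 9, 18]
Visit 16; enqueue 6 → queue [17, 9, 18, 6]
Visit 17; enqueue 5, 8, 11 → queue [9, 18, 6, 5, 8, 11]
Visit 9; enqueue 1, 12, 15 → queue [18, 6, 5, 8, 11, 1, 12, 15]
Visit 18 → queue [6, 5, 8, 11, 1, 12, 15]
Visit 6 → queue [5, 8, 11, 1, 12, 15]
Visit 5 → queue [8, 11, 1, 12, 15]
Visit 8 → queue [11, 1, 12, 15]
Visit 11 → queue [1, 12, 15]
Visit 1; enqueue 0, 4, 14 → queue [12, 15, 0, 4, 14]
Visit 12 → queue [15, 0, 4, 14]
Visit 15 → queue [0, 4, 14]
Visit 0; enqueue 10, 13 → queue [4, 14, 10, 13]
Visit 4 → queue [14, 10, 13]
Visit 14; enqueue 2 → queue [10, 13, 2]
Visit 10 → queue [13, 2]
Visit 13 → queue [2]
Visit 2 → queue []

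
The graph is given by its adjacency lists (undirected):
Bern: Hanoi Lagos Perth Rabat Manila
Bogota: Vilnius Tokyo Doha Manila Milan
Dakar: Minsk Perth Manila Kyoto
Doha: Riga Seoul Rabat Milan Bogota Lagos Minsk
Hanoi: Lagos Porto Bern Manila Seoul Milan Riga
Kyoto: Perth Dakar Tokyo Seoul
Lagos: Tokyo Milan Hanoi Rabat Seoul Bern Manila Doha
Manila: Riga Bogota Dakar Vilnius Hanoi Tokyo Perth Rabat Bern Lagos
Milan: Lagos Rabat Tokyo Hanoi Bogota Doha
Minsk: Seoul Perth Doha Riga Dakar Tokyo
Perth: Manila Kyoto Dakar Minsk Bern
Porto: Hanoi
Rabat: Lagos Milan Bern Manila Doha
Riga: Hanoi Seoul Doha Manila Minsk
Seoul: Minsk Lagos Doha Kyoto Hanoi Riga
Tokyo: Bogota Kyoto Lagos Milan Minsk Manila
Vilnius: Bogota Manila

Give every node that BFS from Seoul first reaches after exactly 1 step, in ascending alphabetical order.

Doha, Hanoi, Kyoto, Lagos, Minsk, Riga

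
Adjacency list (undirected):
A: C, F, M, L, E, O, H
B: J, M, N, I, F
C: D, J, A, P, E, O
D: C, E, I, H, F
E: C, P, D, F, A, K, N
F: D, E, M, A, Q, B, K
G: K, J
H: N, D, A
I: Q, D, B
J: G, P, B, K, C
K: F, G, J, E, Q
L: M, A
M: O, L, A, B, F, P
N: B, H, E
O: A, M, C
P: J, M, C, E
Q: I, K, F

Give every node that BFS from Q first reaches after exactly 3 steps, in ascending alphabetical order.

Level 0: Q
Level 1: F, I, K
Level 2: A, B, D, E, G, J, M
Level 3: C, H, L, N, O, P

C, H, L, N, O, P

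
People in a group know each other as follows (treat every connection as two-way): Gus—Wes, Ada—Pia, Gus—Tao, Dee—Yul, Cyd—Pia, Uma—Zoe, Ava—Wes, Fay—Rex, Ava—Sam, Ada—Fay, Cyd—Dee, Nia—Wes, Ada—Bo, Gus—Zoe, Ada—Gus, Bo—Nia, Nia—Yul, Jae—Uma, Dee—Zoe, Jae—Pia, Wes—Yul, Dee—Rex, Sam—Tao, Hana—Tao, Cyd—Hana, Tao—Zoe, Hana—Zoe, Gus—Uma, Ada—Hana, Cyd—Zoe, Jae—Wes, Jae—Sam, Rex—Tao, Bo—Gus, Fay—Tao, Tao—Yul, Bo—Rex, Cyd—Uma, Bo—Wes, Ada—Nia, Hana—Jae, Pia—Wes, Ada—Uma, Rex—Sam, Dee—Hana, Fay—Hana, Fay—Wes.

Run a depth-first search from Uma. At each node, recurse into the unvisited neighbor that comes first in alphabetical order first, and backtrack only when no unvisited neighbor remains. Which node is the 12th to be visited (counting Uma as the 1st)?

Visit Uma
Uma → Ada
Ada → Bo
Bo → Gus
Gus → Tao
Tao → Fay
Fay → Hana
Hana → Cyd
Cyd → Dee
Dee → Rex
Rex → Sam
Sam → Ava
Ava → Wes
Wes → Jae
Jae → Pia
Wes → Nia
Nia → Yul
Dee → Zoe

Visit order: Uma, Ada, Bo, Gus, Tao, Fay, Hana, Cyd, Dee, Rex, Sam, Ava, Wes, Jae, Pia, Nia, Yul, Zoe

Ava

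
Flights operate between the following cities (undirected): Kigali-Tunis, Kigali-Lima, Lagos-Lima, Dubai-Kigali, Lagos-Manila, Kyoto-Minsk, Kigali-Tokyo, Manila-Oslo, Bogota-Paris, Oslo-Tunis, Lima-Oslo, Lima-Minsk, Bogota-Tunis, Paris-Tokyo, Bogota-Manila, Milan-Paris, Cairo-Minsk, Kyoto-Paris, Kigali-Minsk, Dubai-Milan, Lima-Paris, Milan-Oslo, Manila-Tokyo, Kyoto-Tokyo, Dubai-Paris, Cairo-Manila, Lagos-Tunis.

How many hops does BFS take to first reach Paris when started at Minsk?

2

Level 0: Minsk
Level 1: Cairo, Kigali, Kyoto, Lima
Level 2: Dubai, Lagos, Manila, Oslo, Paris, Tokyo, Tunis
Level 3: Bogota, Milan
Paris first appears at level 2.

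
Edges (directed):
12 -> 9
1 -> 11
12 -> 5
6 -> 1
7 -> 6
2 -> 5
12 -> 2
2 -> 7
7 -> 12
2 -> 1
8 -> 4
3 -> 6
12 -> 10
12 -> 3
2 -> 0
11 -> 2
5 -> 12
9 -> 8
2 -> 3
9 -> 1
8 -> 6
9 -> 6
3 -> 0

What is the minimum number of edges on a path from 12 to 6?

2

Level 0: 12
Level 1: 2, 3, 5, 9, 10
Level 2: 0, 1, 6, 7, 8
Level 3: 4, 11
6 first appears at level 2.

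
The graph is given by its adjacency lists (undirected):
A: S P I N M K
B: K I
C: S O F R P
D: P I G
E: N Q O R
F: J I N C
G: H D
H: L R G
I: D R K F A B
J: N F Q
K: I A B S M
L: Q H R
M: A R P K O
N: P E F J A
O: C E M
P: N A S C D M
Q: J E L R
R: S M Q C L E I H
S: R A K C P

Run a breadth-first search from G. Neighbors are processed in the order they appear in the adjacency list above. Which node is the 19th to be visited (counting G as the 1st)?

O

Visit G; enqueue H, D → queue [H, D]
Visit H; enqueue L, R → queue [D, L, R]
Visit D; enqueue P, I → queue [L, R, P, I]
Visit L; enqueue Q → queue [R, P, I, Q]
Visit R; enqueue S, M, C, E → queue [P, I, Q, S, M, C, E]
Visit P; enqueue N, A → queue [I, Q, S, M, C, E, N, A]
Visit I; enqueue K, F, B → queue [Q, S, M, C, E, N, A, K, F, B]
Visit Q; enqueue J → queue [S, M, C, E, N, A, K, F, B, J]
Visit S → queue [M, C, E, N, A, K, F, B, J]
Visit M; enqueue O → queue [C, E, N, A, K, F, B, J, O]
Visit C → queue [E, N, A, K, F, B, J, O]
Visit E → queue [N, A, K, F, B, J, O]
Visit N → queue [A, K, F, B, J, O]
Visit A → queue [K, F, B, J, O]
Visit K → queue [F, B, J, O]
Visit F → queue [B, J, O]
Visit B → queue [J, O]
Visit J → queue [O]
Visit O → queue []

Visit order: G, H, D, L, R, P, I, Q, S, M, C, E, N, A, K, F, B, J, O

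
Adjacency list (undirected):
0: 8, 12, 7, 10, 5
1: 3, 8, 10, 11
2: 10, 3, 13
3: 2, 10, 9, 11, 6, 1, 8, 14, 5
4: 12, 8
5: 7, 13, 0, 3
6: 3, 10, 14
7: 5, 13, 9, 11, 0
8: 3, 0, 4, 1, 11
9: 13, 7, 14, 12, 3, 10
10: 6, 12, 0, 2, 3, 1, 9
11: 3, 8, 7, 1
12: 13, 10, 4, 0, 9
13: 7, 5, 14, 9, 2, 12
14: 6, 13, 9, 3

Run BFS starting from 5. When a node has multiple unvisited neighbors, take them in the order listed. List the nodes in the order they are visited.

Visit 5; enqueue 7, 13, 0, 3 → queue [7, 13, 0, 3]
Visit 7; enqueue 9, 11 → queue [13, 0, 3, 9, 11]
Visit 13; enqueue 14, 2, 12 → queue [0, 3, 9, 11, 14, 2, 12]
Visit 0; enqueue 8, 10 → queue [3, 9, 11, 14, 2, 12, 8, 10]
Visit 3; enqueue 6, 1 → queue [9, 11, 14, 2, 12, 8, 10, 6, 1]
Visit 9 → queue [11, 14, 2, 12, 8, 10, 6, 1]
Visit 11 → queue [14, 2, 12, 8, 10, 6, 1]
Visit 14 → queue [2, 12, 8, 10, 6, 1]
Visit 2 → queue [12, 8, 10, 6, 1]
Visit 12; enqueue 4 → queue [8, 10, 6, 1, 4]
Visit 8 → queue [10, 6, 1, 4]
Visit 10 → queue [6, 1, 4]
Visit 6 → queue [1, 4]
Visit 1 → queue [4]
Visit 4 → queue []

5 7 13 0 3 9 11 14 2 12 8 10 6 1 4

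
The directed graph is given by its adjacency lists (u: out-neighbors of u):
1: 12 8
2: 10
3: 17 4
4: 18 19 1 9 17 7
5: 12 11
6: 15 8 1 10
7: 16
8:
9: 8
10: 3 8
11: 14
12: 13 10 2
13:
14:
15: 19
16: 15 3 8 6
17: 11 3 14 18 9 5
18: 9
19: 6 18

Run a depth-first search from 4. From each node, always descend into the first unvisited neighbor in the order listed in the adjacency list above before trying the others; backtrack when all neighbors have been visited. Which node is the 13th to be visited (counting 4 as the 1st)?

Visit 4
4 → 18
18 → 9
9 → 8
4 → 19
19 → 6
6 → 15
6 → 1
1 → 12
12 → 13
12 → 10
10 → 3
3 → 17
17 → 11
11 → 14
17 → 5
12 → 2
4 → 7
7 → 16

Visit order: 4, 18, 9, 8, 19, 6, 15, 1, 12, 13, 10, 3, 17, 11, 14, 5, 2, 7, 16

17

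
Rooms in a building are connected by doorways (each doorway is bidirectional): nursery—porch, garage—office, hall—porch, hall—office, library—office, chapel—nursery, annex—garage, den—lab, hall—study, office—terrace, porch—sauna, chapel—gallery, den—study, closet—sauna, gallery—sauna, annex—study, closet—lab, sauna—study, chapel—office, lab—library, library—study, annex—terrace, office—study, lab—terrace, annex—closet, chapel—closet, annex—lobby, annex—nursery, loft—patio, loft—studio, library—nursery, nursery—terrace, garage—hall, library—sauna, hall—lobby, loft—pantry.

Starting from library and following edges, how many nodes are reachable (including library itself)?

BFS from library visits: library, lab, nursery, office, sauna, study, closet, den, terrace, annex, chapel, porch, garage, hall, gallery, lobby
Reachable nodes: 16 of 20 total.

16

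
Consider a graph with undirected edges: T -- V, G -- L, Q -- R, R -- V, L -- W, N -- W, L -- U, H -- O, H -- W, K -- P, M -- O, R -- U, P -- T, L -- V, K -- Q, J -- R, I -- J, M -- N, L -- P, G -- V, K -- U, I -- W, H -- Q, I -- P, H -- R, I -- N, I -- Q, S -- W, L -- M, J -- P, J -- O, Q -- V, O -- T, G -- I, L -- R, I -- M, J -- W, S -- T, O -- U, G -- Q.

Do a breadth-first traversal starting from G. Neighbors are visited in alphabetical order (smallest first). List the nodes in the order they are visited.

Visit G; enqueue I, L, Q, V → queue [I, L, Q, V]
Visit I; enqueue J, M, N, P, W → queue [L, Q, V, J, M, N, P, W]
Visit L; enqueue R, U → queue [Q, V, J, M, N, P, W, R, U]
Visit Q; enqueue H, K → queue [V, J, M, N, P, W, R, U, H, K]
Visit V; enqueue T → queue [J, M, N, P, W, R, U, H, K, T]
Visit J; enqueue O → queue [M, N, P, W, R, U, H, K, T, O]
Visit M → queue [N, P, W, R, U, H, K, T, O]
Visit N → queue [P, W, R, U, H, K, T, O]
Visit P → queue [W, R, U, H, K, T, O]
Visit W; enqueue S → queue [R, U, H, K, T, O, S]
Visit R → queue [U, H, K, T, O, S]
Visit U → queue [H, K, T, O, S]
Visit H → queue [K, T, O, S]
Visit K → queue [T, O, S]
Visit T → queue [O, S]
Visit O → queue [S]
Visit S → queue []

G -> I -> L -> Q -> V -> J -> M -> N -> P -> W -> R -> U -> H -> K -> T -> O -> S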